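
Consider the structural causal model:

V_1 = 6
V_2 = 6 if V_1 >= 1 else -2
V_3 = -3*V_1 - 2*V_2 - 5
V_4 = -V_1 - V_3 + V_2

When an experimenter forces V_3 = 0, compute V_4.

The intervention breaks the incoming arrows to V_3: V_3 = -3*V_1 - 2*V_2 - 5 no longer applies, and V_3 = 0.
V_2 = 6 if V_1 >= 1 else -2  [with V_1=6]  = 6
V_4 = -V_1 - V_3 + V_2  [with V_1=6, V_3=0, V_2=6]  = 0

0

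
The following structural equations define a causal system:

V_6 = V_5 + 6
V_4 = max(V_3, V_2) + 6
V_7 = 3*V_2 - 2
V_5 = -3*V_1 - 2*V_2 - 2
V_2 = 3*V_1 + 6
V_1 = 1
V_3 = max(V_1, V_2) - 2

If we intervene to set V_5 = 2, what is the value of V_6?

8

The intervention breaks the incoming arrows to V_5: V_5 = -3*V_1 - 2*V_2 - 2 no longer applies, and V_5 = 2.
V_6 = V_5 + 6  [with V_5=2]  = 8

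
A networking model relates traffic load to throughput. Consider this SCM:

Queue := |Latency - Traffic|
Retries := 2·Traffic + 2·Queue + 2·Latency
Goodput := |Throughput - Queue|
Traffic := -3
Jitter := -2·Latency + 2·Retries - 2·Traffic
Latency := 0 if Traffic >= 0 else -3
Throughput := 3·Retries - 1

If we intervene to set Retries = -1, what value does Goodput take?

4

The intervention breaks the incoming arrows to Retries: Retries := 2·Traffic + 2·Queue + 2·Latency no longer applies, and Retries = -1.
Latency = 0 if Traffic >= 0 else -3  [with Traffic=-3]  = -3
Queue = |Latency - Traffic|  [with Latency=-3, Traffic=-3]  = 0
Throughput = 3·Retries - 1  [with Retries=-1]  = -4
Goodput = |Throughput - Queue|  [with Throughput=-4, Queue=0]  = 4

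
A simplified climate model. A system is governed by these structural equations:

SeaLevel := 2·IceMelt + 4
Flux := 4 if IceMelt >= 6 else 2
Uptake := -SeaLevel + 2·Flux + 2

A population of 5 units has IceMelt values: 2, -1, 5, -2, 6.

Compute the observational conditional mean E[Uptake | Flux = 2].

E[Uptake|Flux=2] averages over only the 4 units with Flux=2 (IceMelt = 2, -1, 5, -2): Uptake = -2, 4, -8, 6, mean 0.

0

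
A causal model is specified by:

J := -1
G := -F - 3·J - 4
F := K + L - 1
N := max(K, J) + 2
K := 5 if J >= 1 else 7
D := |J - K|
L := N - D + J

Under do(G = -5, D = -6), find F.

20

Setting G = -5, D = -6 by intervention discards those variables' equations.
K = 5 if J >= 1 else 7  [with J=-1]  = 7
N = max(K, J) + 2  [with K=7, J=-1]  = 9
L = N - D + J  [with N=9, D=-6, J=-1]  = 14
F = K + L - 1  [with K=7, L=14]  = 20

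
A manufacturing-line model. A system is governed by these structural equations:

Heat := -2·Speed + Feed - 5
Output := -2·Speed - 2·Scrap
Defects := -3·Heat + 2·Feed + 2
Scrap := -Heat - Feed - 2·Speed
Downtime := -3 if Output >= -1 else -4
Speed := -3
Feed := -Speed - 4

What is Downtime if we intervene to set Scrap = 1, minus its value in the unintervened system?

Under do(Scrap=1), the mechanism Scrap := -Heat - Feed - 2·Speed is discarded; Scrap is fixed at 1.
Output = -2·Speed - 2·Scrap  [with Speed=-3, Scrap=1]  = 4
Downtime = -3 if Output >= -1 else -4  [with Output=4]  = -3
Without intervention: Feed = -Speed - 4  [with Speed=-3]  = -1; Heat = -2·Speed + Feed - 5  [with Speed=-3, Feed=-1]  = 0; Scrap = -Heat - Feed - 2·Speed  [with Heat=0, Feed=-1, Speed=-3]  = 7; Output = -2·Speed - 2·Scrap  [with Speed=-3, Scrap=7]  = -8; Downtime = -3 if Output >= -1 else -4  [with Output=-8]  = -4.
Change = -3 − (-4) = 1.

1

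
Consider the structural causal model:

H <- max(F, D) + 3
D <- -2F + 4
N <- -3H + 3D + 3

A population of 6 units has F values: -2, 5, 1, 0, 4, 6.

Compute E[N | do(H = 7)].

do(H=7) breaks H's dependence on F. With H=7 fixed, N across the units is 6, -36, -12, -6, -30, -42, mean -20.

-20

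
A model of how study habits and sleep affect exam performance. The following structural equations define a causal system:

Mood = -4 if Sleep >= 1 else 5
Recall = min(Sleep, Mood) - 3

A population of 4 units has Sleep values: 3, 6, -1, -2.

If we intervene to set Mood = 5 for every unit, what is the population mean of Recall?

-1.75

do(Mood=5) breaks Mood's dependence on Sleep. With Mood=5 fixed, Recall across the units is 0, 2, -4, -5, mean -1.75.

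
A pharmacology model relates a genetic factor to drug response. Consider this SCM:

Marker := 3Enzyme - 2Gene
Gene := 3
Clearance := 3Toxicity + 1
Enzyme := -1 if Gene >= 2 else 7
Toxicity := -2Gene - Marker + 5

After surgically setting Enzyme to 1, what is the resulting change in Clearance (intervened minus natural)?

-18

do(Enzyme=1) replaces the equation Enzyme := -1 if Gene >= 2 else 7 with the constant Enzyme = 1.
Marker = 3Enzyme - 2Gene  [with Enzyme=1, Gene=3]  = -3
Toxicity = -2Gene - Marker + 5  [with Gene=3, Marker=-3]  = 2
Clearance = 3Toxicity + 1  [with Toxicity=2]  = 7
Without intervention: Enzyme = -1 if Gene >= 2 else 7  [with Gene=3]  = -1; Marker = 3Enzyme - 2Gene  [with Enzyme=-1, Gene=3]  = -9; Toxicity = -2Gene - Marker + 5  [with Gene=3, Marker=-9]  = 8; Clearance = 3Toxicity + 1  [with Toxicity=8]  = 25.
Change = 7 − 25 = -18.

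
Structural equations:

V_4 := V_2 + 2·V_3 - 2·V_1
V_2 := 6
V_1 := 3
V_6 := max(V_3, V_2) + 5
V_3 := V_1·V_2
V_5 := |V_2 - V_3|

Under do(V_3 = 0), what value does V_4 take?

0

The intervention breaks the incoming arrows to V_3: V_3 := V_1·V_2 no longer applies, and V_3 = 0.
V_4 = V_2 + 2·V_3 - 2·V_1  [with V_2=6, V_3=0, V_1=3]  = 0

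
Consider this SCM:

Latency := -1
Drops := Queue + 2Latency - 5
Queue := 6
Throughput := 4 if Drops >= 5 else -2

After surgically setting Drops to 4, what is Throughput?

The intervention breaks the incoming arrows to Drops: Drops := Queue + 2Latency - 5 no longer applies, and Drops = 4.
Throughput = 4 if Drops >= 5 else -2  [with Drops=4]  = -2

-2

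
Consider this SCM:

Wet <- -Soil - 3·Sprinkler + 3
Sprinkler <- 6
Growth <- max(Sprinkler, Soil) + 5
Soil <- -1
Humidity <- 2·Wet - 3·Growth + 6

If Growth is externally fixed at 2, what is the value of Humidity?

Intervening sets Growth = 2 and removes its equation (Growth <- max(Sprinkler, Soil) + 5).
Wet = -Soil - 3·Sprinkler + 3  [with Soil=-1, Sprinkler=6]  = -14
Humidity = 2·Wet - 3·Growth + 6  [with Wet=-14, Growth=2]  = -28

-28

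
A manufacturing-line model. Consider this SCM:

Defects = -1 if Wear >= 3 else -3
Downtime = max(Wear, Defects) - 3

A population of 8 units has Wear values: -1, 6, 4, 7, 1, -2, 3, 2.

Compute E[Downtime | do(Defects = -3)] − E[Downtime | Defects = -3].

2.5

Every unit gets Defects=-3 under the intervention. Downtime values become -4, 3, 1, 4, -2, -5, 0, -1; E[Downtime|do(Defects=-3)] = -0.5.
E[Downtime|Defects=-3] averages over only the 4 units with Defects=-3 (Wear = -1, 1, -2, 2): Downtime = -4, -2, -5, -1, mean -3.
Difference = -0.5 − (-3) = 2.5.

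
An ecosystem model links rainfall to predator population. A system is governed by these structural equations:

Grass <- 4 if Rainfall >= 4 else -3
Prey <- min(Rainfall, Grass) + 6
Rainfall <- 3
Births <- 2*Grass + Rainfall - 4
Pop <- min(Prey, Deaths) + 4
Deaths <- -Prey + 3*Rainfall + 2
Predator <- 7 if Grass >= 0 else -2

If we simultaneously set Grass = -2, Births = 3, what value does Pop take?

The joint intervention fixes Grass = -2, Births = 3, removing each variable's own equation.
Prey = min(Rainfall, Grass) + 6  [with Rainfall=3, Grass=-2]  = 4
Deaths = -Prey + 3*Rainfall + 2  [with Prey=4, Rainfall=3]  = 7
Pop = min(Prey, Deaths) + 4  [with Prey=4, Deaths=7]  = 8

8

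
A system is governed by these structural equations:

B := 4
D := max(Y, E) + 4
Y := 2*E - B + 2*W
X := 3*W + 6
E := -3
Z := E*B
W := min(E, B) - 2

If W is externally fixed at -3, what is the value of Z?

-12

The intervention breaks the incoming arrows to W: W := min(E, B) - 2 no longer applies, and W = -3.
Z is not downstream of the intervention, so its value is determined by the original equations.
Z = E*B  [with E=-3, B=4]  = -12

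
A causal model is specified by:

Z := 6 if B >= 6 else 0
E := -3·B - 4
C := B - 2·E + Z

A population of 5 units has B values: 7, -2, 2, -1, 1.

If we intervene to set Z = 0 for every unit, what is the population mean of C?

17.8

The intervention sets Z=0 in all 5 units regardless of B. Recomputing C per unit gives 57, -6, 22, 1, 15; average 17.8.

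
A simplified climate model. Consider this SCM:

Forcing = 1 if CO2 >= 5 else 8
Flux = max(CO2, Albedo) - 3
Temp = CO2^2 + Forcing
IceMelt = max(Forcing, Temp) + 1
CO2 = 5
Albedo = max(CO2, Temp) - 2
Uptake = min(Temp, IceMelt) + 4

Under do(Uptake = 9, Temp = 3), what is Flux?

Setting Uptake = 9, Temp = 3 by intervention discards those variables' equations.
Albedo = max(CO2, Temp) - 2  [with CO2=5, Temp=3]  = 3
Flux = max(CO2, Albedo) - 3  [with CO2=5, Albedo=3]  = 2

2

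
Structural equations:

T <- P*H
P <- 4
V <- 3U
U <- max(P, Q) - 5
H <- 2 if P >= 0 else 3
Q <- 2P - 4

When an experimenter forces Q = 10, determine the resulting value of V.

Under do(Q=10), the mechanism Q <- 2P - 4 is discarded; Q is fixed at 10.
U = max(P, Q) - 5  [with P=4, Q=10]  = 5
V = 3U  [with U=5]  = 15

15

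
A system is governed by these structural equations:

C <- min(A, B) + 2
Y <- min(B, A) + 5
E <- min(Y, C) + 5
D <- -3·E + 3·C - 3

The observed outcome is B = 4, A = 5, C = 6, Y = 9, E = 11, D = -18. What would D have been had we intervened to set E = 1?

The intervention breaks the incoming arrows to E: E <- min(Y, C) + 5 no longer applies, and E = 1.
C = min(A, B) + 2  [with A=5, B=4]  = 6
D = -3·E + 3·C - 3  [with E=1, C=6]  = 12

12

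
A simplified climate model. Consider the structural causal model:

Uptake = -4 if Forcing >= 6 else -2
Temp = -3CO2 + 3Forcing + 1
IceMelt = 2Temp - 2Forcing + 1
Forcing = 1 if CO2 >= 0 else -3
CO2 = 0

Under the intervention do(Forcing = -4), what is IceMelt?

-13

Under do(Forcing=-4), the mechanism Forcing = 1 if CO2 >= 0 else -3 is discarded; Forcing is fixed at -4.
Temp = -3CO2 + 3Forcing + 1  [with CO2=0, Forcing=-4]  = -11
IceMelt = 2Temp - 2Forcing + 1  [with Temp=-11, Forcing=-4]  = -13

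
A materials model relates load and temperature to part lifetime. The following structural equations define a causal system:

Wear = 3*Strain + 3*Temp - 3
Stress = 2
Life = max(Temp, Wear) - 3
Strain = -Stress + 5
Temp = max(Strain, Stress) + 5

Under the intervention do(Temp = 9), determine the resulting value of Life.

30

do(Temp=9) replaces the equation Temp = max(Strain, Stress) + 5 with the constant Temp = 9.
Strain = -Stress + 5  [with Stress=2]  = 3
Wear = 3*Strain + 3*Temp - 3  [with Strain=3, Temp=9]  = 33
Life = max(Temp, Wear) - 3  [with Temp=9, Wear=33]  = 30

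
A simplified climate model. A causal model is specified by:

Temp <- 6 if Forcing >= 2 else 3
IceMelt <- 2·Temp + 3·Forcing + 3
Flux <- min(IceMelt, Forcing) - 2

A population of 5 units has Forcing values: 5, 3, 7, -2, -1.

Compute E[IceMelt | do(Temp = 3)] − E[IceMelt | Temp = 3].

The intervention sets Temp=3 in all 5 units regardless of Forcing. Recomputing IceMelt per unit gives 24, 18, 30, 3, 6; average 16.2.
Conditioning on Temp=3 selects the 2 unit(s) with Forcing ∈ {-2, -1}. Their IceMelt values: 3, 6. Mean = 4.5.
Difference = 16.2 − 4.5 = 11.7.

11.7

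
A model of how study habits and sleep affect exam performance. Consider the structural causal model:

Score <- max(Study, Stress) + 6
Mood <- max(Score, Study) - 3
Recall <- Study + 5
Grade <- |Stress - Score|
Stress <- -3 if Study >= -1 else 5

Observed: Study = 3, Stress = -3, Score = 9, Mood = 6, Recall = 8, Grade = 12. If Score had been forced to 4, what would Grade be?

7

The intervention breaks the incoming arrows to Score: Score <- max(Study, Stress) + 6 no longer applies, and Score = 4.
Stress = -3 if Study >= -1 else 5  [with Study=3]  = -3
Grade = |Stress - Score|  [with Stress=-3, Score=4]  = 7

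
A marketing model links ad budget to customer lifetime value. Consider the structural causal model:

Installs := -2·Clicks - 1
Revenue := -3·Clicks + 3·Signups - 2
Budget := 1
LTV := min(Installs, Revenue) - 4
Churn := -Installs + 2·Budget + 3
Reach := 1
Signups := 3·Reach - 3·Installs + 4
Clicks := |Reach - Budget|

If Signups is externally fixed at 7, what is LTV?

do(Signups=7) replaces the equation Signups := 3·Reach - 3·Installs + 4 with the constant Signups = 7.
Clicks = |Reach - Budget|  [with Reach=1, Budget=1]  = 0
Installs = -2·Clicks - 1  [with Clicks=0]  = -1
Revenue = -3·Clicks + 3·Signups - 2  [with Clicks=0, Signups=7]  = 19
LTV = min(Installs, Revenue) - 4  [with Installs=-1, Revenue=19]  = -5

-5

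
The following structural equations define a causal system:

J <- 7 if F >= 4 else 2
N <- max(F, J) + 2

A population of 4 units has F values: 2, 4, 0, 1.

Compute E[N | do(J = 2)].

4.5

The intervention sets J=2 in all 4 units regardless of F. Recomputing N per unit gives 4, 6, 4, 4; average 4.5.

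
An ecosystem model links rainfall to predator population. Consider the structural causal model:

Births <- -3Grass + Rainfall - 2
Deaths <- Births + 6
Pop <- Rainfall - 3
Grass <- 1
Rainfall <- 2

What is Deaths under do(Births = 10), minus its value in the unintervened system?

13

The intervention breaks the incoming arrows to Births: Births <- -3Grass + Rainfall - 2 no longer applies, and Births = 10.
Deaths = Births + 6  [with Births=10]  = 16
Without intervention: Births = -3Grass + Rainfall - 2  [with Grass=1, Rainfall=2]  = -3; Deaths = Births + 6  [with Births=-3]  = 3.
Change = 16 − 3 = 13.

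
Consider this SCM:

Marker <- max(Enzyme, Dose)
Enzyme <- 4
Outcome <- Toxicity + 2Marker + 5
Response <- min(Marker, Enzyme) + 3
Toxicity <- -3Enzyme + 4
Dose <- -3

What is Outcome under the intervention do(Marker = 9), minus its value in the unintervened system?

The intervention breaks the incoming arrows to Marker: Marker <- max(Enzyme, Dose) no longer applies, and Marker = 9.
Toxicity = -3Enzyme + 4  [with Enzyme=4]  = -8
Outcome = Toxicity + 2Marker + 5  [with Toxicity=-8, Marker=9]  = 15
Without intervention: Marker = max(Enzyme, Dose)  [with Enzyme=4, Dose=-3]  = 4; Toxicity = -3Enzyme + 4  [with Enzyme=4]  = -8; Outcome = Toxicity + 2Marker + 5  [with Toxicity=-8, Marker=4]  = 5.
Change = 15 − 5 = 10.

10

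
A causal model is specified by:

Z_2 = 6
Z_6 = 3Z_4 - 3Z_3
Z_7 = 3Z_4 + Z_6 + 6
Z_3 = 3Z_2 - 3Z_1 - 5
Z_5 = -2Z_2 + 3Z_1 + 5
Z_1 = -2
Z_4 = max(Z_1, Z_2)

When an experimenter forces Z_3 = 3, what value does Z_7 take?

33

The intervention breaks the incoming arrows to Z_3: Z_3 = 3Z_2 - 3Z_1 - 5 no longer applies, and Z_3 = 3.
Z_4 = max(Z_1, Z_2)  [with Z_1=-2, Z_2=6]  = 6
Z_6 = 3Z_4 - 3Z_3  [with Z_4=6, Z_3=3]  = 9
Z_7 = 3Z_4 + Z_6 + 6  [with Z_4=6, Z_6=9]  = 33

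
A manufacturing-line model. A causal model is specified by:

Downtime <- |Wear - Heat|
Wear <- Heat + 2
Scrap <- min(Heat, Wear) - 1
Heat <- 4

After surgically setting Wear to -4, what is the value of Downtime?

8

Under do(Wear=-4), the mechanism Wear <- Heat + 2 is discarded; Wear is fixed at -4.
Downtime = |Wear - Heat|  [with Wear=-4, Heat=4]  = 8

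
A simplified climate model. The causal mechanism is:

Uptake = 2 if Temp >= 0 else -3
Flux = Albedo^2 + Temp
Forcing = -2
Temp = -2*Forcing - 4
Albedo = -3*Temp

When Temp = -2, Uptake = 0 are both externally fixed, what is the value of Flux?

34

The joint intervention fixes Temp = -2, Uptake = 0, removing each variable's own equation.
Albedo = -3*Temp  [with Temp=-2]  = 6
Flux = Albedo^2 + Temp  [with Albedo=6, Temp=-2]  = 34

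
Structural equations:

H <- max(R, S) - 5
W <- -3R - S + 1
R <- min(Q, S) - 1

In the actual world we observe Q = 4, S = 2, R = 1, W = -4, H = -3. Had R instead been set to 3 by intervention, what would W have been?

The intervention breaks the incoming arrows to R: R <- min(Q, S) - 1 no longer applies, and R = 3.
W = -3R - S + 1  [with R=3, S=2]  = -10

-10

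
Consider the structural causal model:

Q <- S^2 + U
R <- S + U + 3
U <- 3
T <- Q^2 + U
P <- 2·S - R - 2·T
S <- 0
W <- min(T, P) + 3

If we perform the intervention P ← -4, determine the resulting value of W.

-1

Intervening sets P = -4 and removes its equation (P <- 2·S - R - 2·T).
Q = S^2 + U  [with S=0, U=3]  = 3
T = Q^2 + U  [with Q=3, U=3]  = 12
W = min(T, P) + 3  [with T=12, P=-4]  = -1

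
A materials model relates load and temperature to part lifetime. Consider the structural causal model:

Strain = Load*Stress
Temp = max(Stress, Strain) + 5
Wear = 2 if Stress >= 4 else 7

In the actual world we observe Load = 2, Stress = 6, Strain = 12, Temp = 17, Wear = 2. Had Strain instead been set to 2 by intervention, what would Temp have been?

11

The intervention breaks the incoming arrows to Strain: Strain = Load*Stress no longer applies, and Strain = 2.
Temp = max(Stress, Strain) + 5  [with Stress=6, Strain=2]  = 11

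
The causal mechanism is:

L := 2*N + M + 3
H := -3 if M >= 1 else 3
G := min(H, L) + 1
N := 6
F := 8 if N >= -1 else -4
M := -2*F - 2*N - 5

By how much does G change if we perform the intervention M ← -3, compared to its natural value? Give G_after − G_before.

The intervention breaks the incoming arrows to M: M := -2*F - 2*N - 5 no longer applies, and M = -3.
H = -3 if M >= 1 else 3  [with M=-3]  = 3
L = 2*N + M + 3  [with N=6, M=-3]  = 12
G = min(H, L) + 1  [with H=3, L=12]  = 4
Without intervention: F = 8 if N >= -1 else -4  [with N=6]  = 8; M = -2*F - 2*N - 5  [with F=8, N=6]  = -33; H = -3 if M >= 1 else 3  [with M=-33]  = 3; L = 2*N + M + 3  [with N=6, M=-33]  = -18; G = min(H, L) + 1  [with H=3, L=-18]  = -17.
Change = 4 − (-17) = 21.

21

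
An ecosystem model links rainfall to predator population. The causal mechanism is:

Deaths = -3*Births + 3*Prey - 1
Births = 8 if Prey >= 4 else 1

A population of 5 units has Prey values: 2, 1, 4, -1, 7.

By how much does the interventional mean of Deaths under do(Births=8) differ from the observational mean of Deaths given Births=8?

Under do(Births=8), Births's equation is replaced by Births=8 for every unit. Per-unit Deaths: -19, -22, -13, -28, -4. Mean = -17.2.
Conditioning on Births=8 selects the 2 unit(s) with Prey ∈ {4, 7}. Their Deaths values: -13, -4. Mean = -8.5.
Difference = -17.2 − (-8.5) = -8.7.

-8.7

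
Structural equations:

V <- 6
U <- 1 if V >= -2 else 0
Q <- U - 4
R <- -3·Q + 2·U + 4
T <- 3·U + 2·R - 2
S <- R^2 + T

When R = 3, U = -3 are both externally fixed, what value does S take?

The joint intervention fixes R = 3, U = -3, removing each variable's own equation.
T = 3·U + 2·R - 2  [with U=-3, R=3]  = -5
S = R^2 + T  [with R=3, T=-5]  = 4

4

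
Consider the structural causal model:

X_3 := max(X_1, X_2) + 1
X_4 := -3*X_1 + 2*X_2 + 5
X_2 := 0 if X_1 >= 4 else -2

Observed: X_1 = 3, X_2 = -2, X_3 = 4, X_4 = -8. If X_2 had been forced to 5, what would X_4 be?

6

Under do(X_2=5), the mechanism X_2 := 0 if X_1 >= 4 else -2 is discarded; X_2 is fixed at 5.
X_4 = -3*X_1 + 2*X_2 + 5  [with X_1=3, X_2=5]  = 6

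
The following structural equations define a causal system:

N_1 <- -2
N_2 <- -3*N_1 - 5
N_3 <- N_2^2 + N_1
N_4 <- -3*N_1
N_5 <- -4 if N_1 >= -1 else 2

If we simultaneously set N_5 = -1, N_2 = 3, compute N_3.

7

Setting N_5 = -1, N_2 = 3 by intervention discards those variables' equations.
N_3 = N_2^2 + N_1  [with N_2=3, N_1=-2]  = 7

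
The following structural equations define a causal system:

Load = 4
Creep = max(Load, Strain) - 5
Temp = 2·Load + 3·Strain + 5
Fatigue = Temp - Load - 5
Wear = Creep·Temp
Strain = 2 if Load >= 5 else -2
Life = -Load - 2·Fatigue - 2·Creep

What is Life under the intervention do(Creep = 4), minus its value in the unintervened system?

-10

The intervention breaks the incoming arrows to Creep: Creep = max(Load, Strain) - 5 no longer applies, and Creep = 4.
Strain = 2 if Load >= 5 else -2  [with Load=4]  = -2
Temp = 2·Load + 3·Strain + 5  [with Load=4, Strain=-2]  = 7
Fatigue = Temp - Load - 5  [with Temp=7, Load=4]  = -2
Life = -Load - 2·Fatigue - 2·Creep  [with Load=4, Fatigue=-2, Creep=4]  = -8
Without intervention: Strain = 2 if Load >= 5 else -2  [with Load=4]  = -2; Temp = 2·Load + 3·Strain + 5  [with Load=4, Strain=-2]  = 7; Creep = max(Load, Strain) - 5  [with Load=4, Strain=-2]  = -1; Fatigue = Temp - Load - 5  [with Temp=7, Load=4]  = -2; Life = -Load - 2·Fatigue - 2·Creep  [with Load=4, Fatigue=-2, Creep=-1]  = 2.
Change = -8 − 2 = -10.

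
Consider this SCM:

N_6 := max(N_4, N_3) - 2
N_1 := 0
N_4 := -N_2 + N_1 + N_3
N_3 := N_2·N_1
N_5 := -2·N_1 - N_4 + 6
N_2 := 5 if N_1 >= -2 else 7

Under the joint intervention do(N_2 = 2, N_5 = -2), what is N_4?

-2

The joint intervention fixes N_2 = 2, N_5 = -2, removing each variable's own equation.
N_3 = N_2·N_1  [with N_2=2, N_1=0]  = 0
N_4 = -N_2 + N_1 + N_3  [with N_2=2, N_1=0, N_3=0]  = -2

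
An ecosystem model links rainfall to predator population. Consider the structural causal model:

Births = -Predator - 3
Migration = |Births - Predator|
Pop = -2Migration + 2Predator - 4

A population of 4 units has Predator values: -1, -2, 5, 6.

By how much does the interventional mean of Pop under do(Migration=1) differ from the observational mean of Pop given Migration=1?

7

Under do(Migration=1), Migration's equation is replaced by Migration=1 for every unit. Per-unit Pop: -8, -10, 4, 6. Mean = -2.
E[Pop|Migration=1] averages over only the 2 units with Migration=1 (Predator = -1, -2): Pop = -8, -10, mean -9.
Difference = -2 − (-9) = 7.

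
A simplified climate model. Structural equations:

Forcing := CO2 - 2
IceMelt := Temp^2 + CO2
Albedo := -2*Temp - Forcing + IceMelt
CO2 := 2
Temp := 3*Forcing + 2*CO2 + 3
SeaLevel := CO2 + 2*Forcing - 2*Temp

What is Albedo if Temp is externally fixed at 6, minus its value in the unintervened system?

-11

do(Temp=6) replaces the equation Temp := 3*Forcing + 2*CO2 + 3 with the constant Temp = 6.
Forcing = CO2 - 2  [with CO2=2]  = 0
IceMelt = Temp^2 + CO2  [with Temp=6, CO2=2]  = 38
Albedo = -2*Temp - Forcing + IceMelt  [with Temp=6, Forcing=0, IceMelt=38]  = 26
Without intervention: Forcing = CO2 - 2  [with CO2=2]  = 0; Temp = 3*Forcing + 2*CO2 + 3  [with Forcing=0, CO2=2]  = 7; IceMelt = Temp^2 + CO2  [with Temp=7, CO2=2]  = 51; Albedo = -2*Temp - Forcing + IceMelt  [with Temp=7, Forcing=0, IceMelt=51]  = 37.
Change = 26 − 37 = -11.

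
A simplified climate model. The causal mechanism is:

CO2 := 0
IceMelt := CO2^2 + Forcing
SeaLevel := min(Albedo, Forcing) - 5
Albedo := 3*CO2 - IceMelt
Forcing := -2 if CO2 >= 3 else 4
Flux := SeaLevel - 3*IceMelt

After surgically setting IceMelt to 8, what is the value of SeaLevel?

do(IceMelt=8) replaces the equation IceMelt := CO2^2 + Forcing with the constant IceMelt = 8.
Forcing = -2 if CO2 >= 3 else 4  [with CO2=0]  = 4
Albedo = 3*CO2 - IceMelt  [with CO2=0, IceMelt=8]  = -8
SeaLevel = min(Albedo, Forcing) - 5  [with Albedo=-8, Forcing=4]  = -13

-13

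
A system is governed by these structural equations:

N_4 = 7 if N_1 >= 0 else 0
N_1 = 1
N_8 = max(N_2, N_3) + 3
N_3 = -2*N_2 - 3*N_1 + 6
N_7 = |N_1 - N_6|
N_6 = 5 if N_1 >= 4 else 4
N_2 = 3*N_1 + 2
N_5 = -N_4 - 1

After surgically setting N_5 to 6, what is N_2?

Under do(N_5=6), the mechanism N_5 = -N_4 - 1 is discarded; N_5 is fixed at 6.
No directed path runs from N_5 to N_2, so N_2 keeps its natural value.
N_2 = 3*N_1 + 2  [with N_1=1]  = 5

5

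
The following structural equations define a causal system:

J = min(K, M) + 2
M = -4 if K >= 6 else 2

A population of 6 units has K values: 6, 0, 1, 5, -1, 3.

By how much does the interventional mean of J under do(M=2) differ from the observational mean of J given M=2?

Under do(M=2), M's equation is replaced by M=2 for every unit. Per-unit J: 4, 2, 3, 4, 1, 4. Mean = 3.
Observing M=2 restricts to units where M's equation naturally yields 2: K ∈ {0, 1, 5, -1, 3}. In that subpopulation J = 2, 3, 4, 1, 4, mean 2.8.
Difference = 3 − 2.8 = 0.2.

0.2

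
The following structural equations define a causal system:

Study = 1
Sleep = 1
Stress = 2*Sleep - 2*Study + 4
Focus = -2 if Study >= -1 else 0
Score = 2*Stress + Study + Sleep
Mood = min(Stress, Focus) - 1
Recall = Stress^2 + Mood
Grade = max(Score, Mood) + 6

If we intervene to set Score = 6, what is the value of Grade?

do(Score=6) replaces the equation Score = 2*Stress + Study + Sleep with the constant Score = 6.
Stress = 2*Sleep - 2*Study + 4  [with Sleep=1, Study=1]  = 4
Focus = -2 if Study >= -1 else 0  [with Study=1]  = -2
Mood = min(Stress, Focus) - 1  [with Stress=4, Focus=-2]  = -3
Grade = max(Score, Mood) + 6  [with Score=6, Mood=-3]  = 12

12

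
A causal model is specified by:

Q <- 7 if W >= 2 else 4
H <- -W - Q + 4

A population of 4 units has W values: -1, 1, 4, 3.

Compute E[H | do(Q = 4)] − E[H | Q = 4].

-1.75

The intervention sets Q=4 in all 4 units regardless of W. Recomputing H per unit gives 1, -1, -4, -3; average -1.75.
Conditioning on Q=4 selects the 2 unit(s) with W ∈ {-1, 1}. Their H values: 1, -1. Mean = 0.
Difference = -1.75 − 0 = -1.75.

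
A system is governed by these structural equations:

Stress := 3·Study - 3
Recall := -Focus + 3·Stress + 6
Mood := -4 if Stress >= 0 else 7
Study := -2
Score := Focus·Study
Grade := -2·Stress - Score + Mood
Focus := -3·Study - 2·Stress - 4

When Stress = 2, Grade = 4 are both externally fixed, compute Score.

Under do(Stress = 2, Grade = 4), each intervened variable's structural equation is replaced by its fixed value.
Focus = -3·Study - 2·Stress - 4  [with Study=-2, Stress=2]  = -2
Score = Focus·Study  [with Focus=-2, Study=-2]  = 4

4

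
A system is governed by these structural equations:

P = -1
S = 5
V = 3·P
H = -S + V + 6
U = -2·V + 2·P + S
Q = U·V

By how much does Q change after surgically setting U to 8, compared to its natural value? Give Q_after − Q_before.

The intervention breaks the incoming arrows to U: U = -2·V + 2·P + S no longer applies, and U = 8.
V = 3·P  [with P=-1]  = -3
Q = U·V  [with U=8, V=-3]  = -24
Without intervention: V = 3·P  [with P=-1]  = -3; U = -2·V + 2·P + S  [with V=-3, P=-1, S=5]  = 9; Q = U·V  [with U=9, V=-3]  = -27.
Change = -24 − (-27) = 3.

3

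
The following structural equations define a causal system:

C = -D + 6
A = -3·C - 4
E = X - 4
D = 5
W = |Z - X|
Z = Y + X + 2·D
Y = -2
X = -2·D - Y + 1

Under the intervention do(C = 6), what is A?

do(C=6) replaces the equation C = -D + 6 with the constant C = 6.
A = -3·C - 4  [with C=6]  = -22

-22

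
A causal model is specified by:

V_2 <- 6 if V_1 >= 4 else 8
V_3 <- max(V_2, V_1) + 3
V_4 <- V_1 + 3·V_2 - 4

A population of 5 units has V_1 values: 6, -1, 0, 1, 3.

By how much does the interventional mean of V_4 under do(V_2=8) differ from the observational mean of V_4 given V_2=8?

1.05

Under do(V_2=8), V_2's equation is replaced by V_2=8 for every unit. Per-unit V_4: 26, 19, 20, 21, 23. Mean = 21.8.
E[V_4|V_2=8] averages over only the 4 units with V_2=8 (V_1 = -1, 0, 1, 3): V_4 = 19, 20, 21, 23, mean 20.75.
Difference = 21.8 − 20.75 = 1.05.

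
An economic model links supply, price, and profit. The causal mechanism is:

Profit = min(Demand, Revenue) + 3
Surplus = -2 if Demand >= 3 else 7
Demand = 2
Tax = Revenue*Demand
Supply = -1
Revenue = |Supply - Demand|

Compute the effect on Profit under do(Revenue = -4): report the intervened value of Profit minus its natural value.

do(Revenue=-4) replaces the equation Revenue = |Supply - Demand| with the constant Revenue = -4.
Profit = min(Demand, Revenue) + 3  [with Demand=2, Revenue=-4]  = -1
Without intervention: Revenue = |Supply - Demand|  [with Supply=-1, Demand=2]  = 3; Profit = min(Demand, Revenue) + 3  [with Demand=2, Revenue=3]  = 5.
Change = -1 − 5 = -6.

-6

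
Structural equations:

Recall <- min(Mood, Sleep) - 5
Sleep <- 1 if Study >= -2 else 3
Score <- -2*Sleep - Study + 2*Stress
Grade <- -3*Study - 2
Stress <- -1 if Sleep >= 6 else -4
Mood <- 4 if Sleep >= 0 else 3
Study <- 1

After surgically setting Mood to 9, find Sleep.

1

Under do(Mood=9), the mechanism Mood <- 4 if Sleep >= 0 else 3 is discarded; Mood is fixed at 9.
No directed path runs from Mood to Sleep, so Sleep keeps its natural value.
Sleep = 1 if Study >= -2 else 3  [with Study=1]  = 1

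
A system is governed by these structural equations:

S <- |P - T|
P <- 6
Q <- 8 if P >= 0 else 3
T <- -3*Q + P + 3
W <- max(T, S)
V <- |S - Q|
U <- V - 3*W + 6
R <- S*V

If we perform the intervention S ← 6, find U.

-10

The intervention breaks the incoming arrows to S: S <- |P - T| no longer applies, and S = 6.
Q = 8 if P >= 0 else 3  [with P=6]  = 8
T = -3*Q + P + 3  [with Q=8, P=6]  = -15
V = |S - Q|  [with S=6, Q=8]  = 2
W = max(T, S)  [with T=-15, S=6]  = 6
U = V - 3*W + 6  [with V=2, W=6]  = -10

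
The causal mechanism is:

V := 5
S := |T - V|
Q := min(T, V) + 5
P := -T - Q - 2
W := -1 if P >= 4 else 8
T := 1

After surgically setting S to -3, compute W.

8

The intervention breaks the incoming arrows to S: S := |T - V| no longer applies, and S = -3.
No directed path runs from S to W, so W keeps its natural value.
Q = min(T, V) + 5  [with T=1, V=5]  = 6
P = -T - Q - 2  [with T=1, Q=6]  = -9
W = -1 if P >= 4 else 8  [with P=-9]  = 8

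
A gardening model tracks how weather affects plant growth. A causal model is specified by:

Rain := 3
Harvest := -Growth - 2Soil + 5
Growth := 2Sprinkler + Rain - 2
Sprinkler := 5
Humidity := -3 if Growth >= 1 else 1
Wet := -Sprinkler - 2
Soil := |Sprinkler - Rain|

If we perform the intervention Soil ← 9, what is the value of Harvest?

-24

The intervention breaks the incoming arrows to Soil: Soil := |Sprinkler - Rain| no longer applies, and Soil = 9.
Growth = 2Sprinkler + Rain - 2  [with Sprinkler=5, Rain=3]  = 11
Harvest = -Growth - 2Soil + 5  [with Growth=11, Soil=9]  = -24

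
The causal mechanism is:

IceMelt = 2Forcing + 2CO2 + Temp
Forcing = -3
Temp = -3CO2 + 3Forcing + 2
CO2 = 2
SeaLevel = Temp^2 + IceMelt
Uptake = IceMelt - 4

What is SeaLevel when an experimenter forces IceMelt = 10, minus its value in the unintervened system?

Intervening sets IceMelt = 10 and removes its equation (IceMelt = 2Forcing + 2CO2 + Temp).
Temp = -3CO2 + 3Forcing + 2  [with CO2=2, Forcing=-3]  = -13
SeaLevel = Temp^2 + IceMelt  [with Temp=-13, IceMelt=10]  = 179
Without intervention: Temp = -3CO2 + 3Forcing + 2  [with CO2=2, Forcing=-3]  = -13; IceMelt = 2Forcing + 2CO2 + Temp  [with Forcing=-3, CO2=2, Temp=-13]  = -15; SeaLevel = Temp^2 + IceMelt  [with Temp=-13, IceMelt=-15]  = 154.
Change = 179 − 154 = 25.

25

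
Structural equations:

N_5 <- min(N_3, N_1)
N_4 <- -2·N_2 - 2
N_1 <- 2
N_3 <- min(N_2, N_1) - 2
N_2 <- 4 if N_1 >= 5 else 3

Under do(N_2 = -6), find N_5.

-8

do(N_2=-6) replaces the equation N_2 <- 4 if N_1 >= 5 else 3 with the constant N_2 = -6.
N_3 = min(N_2, N_1) - 2  [with N_2=-6, N_1=2]  = -8
N_5 = min(N_3, N_1)  [with N_3=-8, N_1=2]  = -8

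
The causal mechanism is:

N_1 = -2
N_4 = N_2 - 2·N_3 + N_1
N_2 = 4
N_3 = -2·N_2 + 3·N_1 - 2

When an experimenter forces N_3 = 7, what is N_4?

The intervention breaks the incoming arrows to N_3: N_3 = -2·N_2 + 3·N_1 - 2 no longer applies, and N_3 = 7.
N_4 = N_2 - 2·N_3 + N_1  [with N_2=4, N_3=7, N_1=-2]  = -12

-12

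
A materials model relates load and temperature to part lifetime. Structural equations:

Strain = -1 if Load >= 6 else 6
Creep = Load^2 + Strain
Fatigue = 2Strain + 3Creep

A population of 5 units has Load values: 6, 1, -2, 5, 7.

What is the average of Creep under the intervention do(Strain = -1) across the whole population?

The intervention sets Strain=-1 in all 5 units regardless of Load. Recomputing Creep per unit gives 35, 0, 3, 24, 48; average 22.

22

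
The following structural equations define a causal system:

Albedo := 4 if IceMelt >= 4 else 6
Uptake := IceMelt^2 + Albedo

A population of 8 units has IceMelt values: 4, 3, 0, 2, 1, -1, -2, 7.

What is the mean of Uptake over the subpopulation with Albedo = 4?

36.5

Observing Albedo=4 restricts to units where Albedo's equation naturally yields 4: IceMelt ∈ {4, 7}. In that subpopulation Uptake = 20, 53, mean 36.5.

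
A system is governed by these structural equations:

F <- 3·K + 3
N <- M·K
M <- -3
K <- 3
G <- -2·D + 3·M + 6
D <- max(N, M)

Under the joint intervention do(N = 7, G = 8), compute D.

The joint intervention fixes N = 7, G = 8, removing each variable's own equation.
D = max(N, M)  [with N=7, M=-3]  = 7

7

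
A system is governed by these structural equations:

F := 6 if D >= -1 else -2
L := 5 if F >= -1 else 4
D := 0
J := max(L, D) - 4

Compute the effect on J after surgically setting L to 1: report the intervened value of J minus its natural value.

The intervention breaks the incoming arrows to L: L := 5 if F >= -1 else 4 no longer applies, and L = 1.
J = max(L, D) - 4  [with L=1, D=0]  = -3
Without intervention: F = 6 if D >= -1 else -2  [with D=0]  = 6; L = 5 if F >= -1 else 4  [with F=6]  = 5; J = max(L, D) - 4  [with L=5, D=0]  = 1.
Change = -3 − 1 = -4.

-4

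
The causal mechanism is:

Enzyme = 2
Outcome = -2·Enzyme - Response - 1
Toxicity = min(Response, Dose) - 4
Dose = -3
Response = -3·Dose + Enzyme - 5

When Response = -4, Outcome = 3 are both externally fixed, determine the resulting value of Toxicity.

The joint intervention fixes Response = -4, Outcome = 3, removing each variable's own equation.
Toxicity = min(Response, Dose) - 4  [with Response=-4, Dose=-3]  = -8

-8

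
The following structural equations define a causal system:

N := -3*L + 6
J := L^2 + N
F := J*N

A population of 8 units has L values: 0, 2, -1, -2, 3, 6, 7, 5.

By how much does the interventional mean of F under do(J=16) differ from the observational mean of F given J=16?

-48

Every unit gets J=16 under the intervention. F values become 96, 0, 144, 192, -48, -192, -240, -144; E[F|do(J=16)] = -24.
Observing J=16 restricts to units where J's equation naturally yields 16: L ∈ {-2, 5}. In that subpopulation F = 192, -144, mean 24.
Difference = -24 − 24 = -48.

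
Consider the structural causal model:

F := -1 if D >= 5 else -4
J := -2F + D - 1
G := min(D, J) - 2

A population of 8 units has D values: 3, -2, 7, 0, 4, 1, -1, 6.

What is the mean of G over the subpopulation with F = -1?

4.5

E[G|F=-1] averages over only the 2 units with F=-1 (D = 7, 6): G = 5, 4, mean 4.5.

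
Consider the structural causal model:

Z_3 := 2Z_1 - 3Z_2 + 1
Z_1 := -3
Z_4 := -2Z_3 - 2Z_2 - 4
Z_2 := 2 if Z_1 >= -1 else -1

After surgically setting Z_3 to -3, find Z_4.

4

The intervention breaks the incoming arrows to Z_3: Z_3 := 2Z_1 - 3Z_2 + 1 no longer applies, and Z_3 = -3.
Z_2 = 2 if Z_1 >= -1 else -1  [with Z_1=-3]  = -1
Z_4 = -2Z_3 - 2Z_2 - 4  [with Z_3=-3, Z_2=-1]  = 4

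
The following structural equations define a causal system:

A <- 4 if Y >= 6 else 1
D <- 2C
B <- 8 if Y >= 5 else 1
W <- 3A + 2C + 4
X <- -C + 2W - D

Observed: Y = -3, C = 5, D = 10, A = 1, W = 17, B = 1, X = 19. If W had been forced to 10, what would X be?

Under do(W=10), the mechanism W <- 3A + 2C + 4 is discarded; W is fixed at 10.
D = 2C  [with C=5]  = 10
X = -C + 2W - D  [with C=5, W=10, D=10]  = 5

5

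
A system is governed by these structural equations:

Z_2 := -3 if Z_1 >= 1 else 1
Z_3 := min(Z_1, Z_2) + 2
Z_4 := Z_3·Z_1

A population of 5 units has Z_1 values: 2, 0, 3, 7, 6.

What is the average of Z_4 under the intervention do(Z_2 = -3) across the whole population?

The intervention sets Z_2=-3 in all 5 units regardless of Z_1. Recomputing Z_4 per unit gives -2, 0, -3, -7, -6; average -3.6.

-3.6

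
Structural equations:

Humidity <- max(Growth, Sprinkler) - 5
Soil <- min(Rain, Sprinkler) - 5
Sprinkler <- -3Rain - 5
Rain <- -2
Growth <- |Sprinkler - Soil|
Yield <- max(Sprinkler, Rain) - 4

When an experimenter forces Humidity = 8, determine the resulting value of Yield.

The intervention breaks the incoming arrows to Humidity: Humidity <- max(Growth, Sprinkler) - 5 no longer applies, and Humidity = 8.
Since Yield is not a descendant of the intervened variable, it is unaffected.
Sprinkler = -3Rain - 5  [with Rain=-2]  = 1
Yield = max(Sprinkler, Rain) - 4  [with Sprinkler=1, Rain=-2]  = -3

-3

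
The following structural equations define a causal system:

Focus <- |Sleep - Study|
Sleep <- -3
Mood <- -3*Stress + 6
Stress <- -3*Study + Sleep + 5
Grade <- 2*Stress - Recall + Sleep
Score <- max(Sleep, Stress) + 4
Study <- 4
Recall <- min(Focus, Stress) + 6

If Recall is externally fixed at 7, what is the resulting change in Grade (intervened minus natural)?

-11

do(Recall=7) replaces the equation Recall <- min(Focus, Stress) + 6 with the constant Recall = 7.
Stress = -3*Study + Sleep + 5  [with Study=4, Sleep=-3]  = -10
Grade = 2*Stress - Recall + Sleep  [with Stress=-10, Recall=7, Sleep=-3]  = -30
Without intervention: Stress = -3*Study + Sleep + 5  [with Study=4, Sleep=-3]  = -10; Focus = |Sleep - Study|  [with Sleep=-3, Study=4]  = 7; Recall = min(Focus, Stress) + 6  [with Focus=7, Stress=-10]  = -4; Grade = 2*Stress - Recall + Sleep  [with Stress=-10, Recall=-4, Sleep=-3]  = -19.
Change = -30 − (-19) = -11.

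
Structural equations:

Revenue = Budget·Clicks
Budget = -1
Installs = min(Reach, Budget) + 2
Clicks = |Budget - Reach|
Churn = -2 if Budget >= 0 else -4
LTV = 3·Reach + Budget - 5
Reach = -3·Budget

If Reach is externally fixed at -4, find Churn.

-4

do(Reach=-4) replaces the equation Reach = -3·Budget with the constant Reach = -4.
Since Churn is not a descendant of the intervened variable, it is unaffected.
Churn = -2 if Budget >= 0 else -4  [with Budget=-1]  = -4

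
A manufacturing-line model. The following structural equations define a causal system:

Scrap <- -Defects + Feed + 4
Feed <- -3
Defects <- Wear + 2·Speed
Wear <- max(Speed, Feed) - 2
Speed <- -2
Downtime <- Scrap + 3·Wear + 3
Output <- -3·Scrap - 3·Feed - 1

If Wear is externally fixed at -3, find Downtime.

The intervention breaks the incoming arrows to Wear: Wear <- max(Speed, Feed) - 2 no longer applies, and Wear = -3.
Defects = Wear + 2·Speed  [with Wear=-3, Speed=-2]  = -7
Scrap = -Defects + Feed + 4  [with Defects=-7, Feed=-3]  = 8
Downtime = Scrap + 3·Wear + 3  [with Scrap=8, Wear=-3]  = 2

2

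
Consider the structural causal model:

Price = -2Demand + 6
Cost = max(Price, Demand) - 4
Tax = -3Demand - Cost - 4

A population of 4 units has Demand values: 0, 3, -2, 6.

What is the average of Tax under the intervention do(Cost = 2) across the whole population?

-11.25

The intervention sets Cost=2 in all 4 units regardless of Demand. Recomputing Tax per unit gives -6, -15, 0, -24; average -11.25.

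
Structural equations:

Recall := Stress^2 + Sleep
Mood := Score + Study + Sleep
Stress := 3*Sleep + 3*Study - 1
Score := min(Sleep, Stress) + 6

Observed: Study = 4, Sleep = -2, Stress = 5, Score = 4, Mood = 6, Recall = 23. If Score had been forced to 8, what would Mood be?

10

Intervening sets Score = 8 and removes its equation (Score := min(Sleep, Stress) + 6).
Mood = Score + Study + Sleep  [with Score=8, Study=4, Sleep=-2]  = 10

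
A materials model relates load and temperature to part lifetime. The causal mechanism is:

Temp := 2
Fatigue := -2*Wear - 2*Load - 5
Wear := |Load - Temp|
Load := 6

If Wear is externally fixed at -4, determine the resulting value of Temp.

2

Under do(Wear=-4), the mechanism Wear := |Load - Temp| is discarded; Wear is fixed at -4.
Since Temp is not a descendant of the intervened variable, it is unaffected.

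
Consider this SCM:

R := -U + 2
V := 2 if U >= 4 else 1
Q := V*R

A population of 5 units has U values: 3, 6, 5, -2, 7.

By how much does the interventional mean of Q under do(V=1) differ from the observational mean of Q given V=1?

do(V=1) breaks V's dependence on U. With V=1 fixed, Q across the units is -1, -4, -3, 4, -5, mean -1.8.
Conditioning on V=1 selects the 2 unit(s) with U ∈ {3, -2}. Their Q values: -1, 4. Mean = 1.5.
Difference = -1.8 − 1.5 = -3.3.

-3.3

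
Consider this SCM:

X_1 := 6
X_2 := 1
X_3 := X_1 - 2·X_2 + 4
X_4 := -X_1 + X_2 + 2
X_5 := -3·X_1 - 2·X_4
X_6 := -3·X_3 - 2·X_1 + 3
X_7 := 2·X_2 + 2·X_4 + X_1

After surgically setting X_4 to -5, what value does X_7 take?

The intervention breaks the incoming arrows to X_4: X_4 := -X_1 + X_2 + 2 no longer applies, and X_4 = -5.
X_7 = 2·X_2 + 2·X_4 + X_1  [with X_2=1, X_4=-5, X_1=6]  = -2

-2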